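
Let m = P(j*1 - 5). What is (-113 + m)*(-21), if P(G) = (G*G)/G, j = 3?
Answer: 2415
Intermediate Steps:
P(G) = G (P(G) = G²/G = G)
m = -2 (m = 3*1 - 5 = 3 - 5 = -2)
(-113 + m)*(-21) = (-113 - 2)*(-21) = -115*(-21) = 2415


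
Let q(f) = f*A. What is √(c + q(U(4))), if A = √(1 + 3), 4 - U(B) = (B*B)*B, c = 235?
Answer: √115 ≈ 10.724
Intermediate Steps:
U(B) = 4 - B³ (U(B) = 4 - B*B*B = 4 - B²*B = 4 - B³)
A = 2 (A = √4 = 2)
q(f) = 2*f (q(f) = f*2 = 2*f)
√(c + q(U(4))) = √(235 + 2*(4 - 1*4³)) = √(235 + 2*(4 - 1*64)) = √(235 + 2*(4 - 64)) = √(235 + 2*(-60)) = √(235 - 120) = √115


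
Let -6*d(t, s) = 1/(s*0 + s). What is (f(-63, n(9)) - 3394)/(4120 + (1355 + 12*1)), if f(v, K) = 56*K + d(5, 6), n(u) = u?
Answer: -104041/197532 ≈ -0.52670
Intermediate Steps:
d(t, s) = -1/(6*s) (d(t, s) = -1/(6*(s*0 + s)) = -1/(6*(0 + s)) = -1/(6*s))
f(v, K) = -1/36 + 56*K (f(v, K) = 56*K - 1/6/6 = 56*K - 1/6*1/6 = 56*K - 1/36 = -1/36 + 56*K)
(f(-63, n(9)) - 3394)/(4120 + (1355 + 12*1)) = ((-1/36 + 56*9) - 3394)/(4120 + (1355 + 12*1)) = ((-1/36 + 504) - 3394)/(4120 + (1355 + 12)) = (18143/36 - 3394)/(4120 + 1367) = -104041/36/5487 = -104041/36*1/5487 = -104041/197532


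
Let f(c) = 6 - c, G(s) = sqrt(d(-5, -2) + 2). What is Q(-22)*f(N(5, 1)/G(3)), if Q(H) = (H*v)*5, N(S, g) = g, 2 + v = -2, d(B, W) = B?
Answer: 2640 + 440*I*sqrt(3)/3 ≈ 2640.0 + 254.03*I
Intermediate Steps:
v = -4 (v = -2 - 2 = -4)
G(s) = I*sqrt(3) (G(s) = sqrt(-5 + 2) = sqrt(-3) = I*sqrt(3))
Q(H) = -20*H (Q(H) = (H*(-4))*5 = -4*H*5 = -20*H)
Q(-22)*f(N(5, 1)/G(3)) = (-20*(-22))*(6 - 1/(I*sqrt(3))) = 440*(6 - (-I*sqrt(3)/3)) = 440*(6 - (-1)*I*sqrt(3)/3) = 440*(6 + I*sqrt(3)/3) = 2640 + 440*I*sqrt(3)/3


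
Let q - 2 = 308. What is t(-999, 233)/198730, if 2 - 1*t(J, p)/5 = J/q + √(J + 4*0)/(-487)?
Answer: 1619/12321260 + 3*I*√111/19356302 ≈ 0.0001314 + 1.6329e-6*I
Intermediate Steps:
q = 310 (q = 2 + 308 = 310)
t(J, p) = 10 - J/62 + 5*√J/487 (t(J, p) = 10 - 5*(J/310 + √(J + 4*0)/(-487)) = 10 - 5*(J*(1/310) + √(J + 0)*(-1/487)) = 10 - 5*(J/310 + √J*(-1/487)) = 10 - 5*(J/310 - √J/487) = 10 - 5*(-√J/487 + J/310) = 10 + (-J/62 + 5*√J/487) = 10 - J/62 + 5*√J/487)
t(-999, 233)/198730 = (10 - 1/62*(-999) + 5*√(-999)/487)/198730 = (10 + 999/62 + 5*(3*I*√111)/487)*(1/198730) = (10 + 999/62 + 15*I*√111/487)*(1/198730) = (1619/62 + 15*I*√111/487)*(1/198730) = 1619/12321260 + 3*I*√111/19356302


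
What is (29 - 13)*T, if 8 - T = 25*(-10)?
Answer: 4128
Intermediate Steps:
T = 258 (T = 8 - 25*(-10) = 8 - 1*(-250) = 8 + 250 = 258)
(29 - 13)*T = (29 - 13)*258 = 16*258 = 4128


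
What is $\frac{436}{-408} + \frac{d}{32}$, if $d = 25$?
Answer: $- \frac{469}{1632} \approx -0.28738$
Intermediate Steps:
$\frac{436}{-408} + \frac{d}{32} = \frac{436}{-408} + \frac{25}{32} = 436 \left(- \frac{1}{408}\right) + 25 \cdot \frac{1}{32} = - \frac{109}{102} + \frac{25}{32} = - \frac{469}{1632}$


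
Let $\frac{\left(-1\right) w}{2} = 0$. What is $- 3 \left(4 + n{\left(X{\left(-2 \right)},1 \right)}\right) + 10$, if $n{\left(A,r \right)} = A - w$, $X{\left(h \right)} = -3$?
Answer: $7$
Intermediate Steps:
$w = 0$ ($w = \left(-2\right) 0 = 0$)
$n{\left(A,r \right)} = A$ ($n{\left(A,r \right)} = A - 0 = A + 0 = A$)
$- 3 \left(4 + n{\left(X{\left(-2 \right)},1 \right)}\right) + 10 = - 3 \left(4 - 3\right) + 10 = \left(-3\right) 1 + 10 = -3 + 10 = 7$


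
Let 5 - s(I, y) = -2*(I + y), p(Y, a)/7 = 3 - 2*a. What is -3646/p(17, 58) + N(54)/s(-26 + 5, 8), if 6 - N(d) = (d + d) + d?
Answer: 9522/791 ≈ 12.038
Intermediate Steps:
p(Y, a) = 21 - 14*a (p(Y, a) = 7*(3 - 2*a) = 21 - 14*a)
s(I, y) = 5 + 2*I + 2*y (s(I, y) = 5 - (-2)*(I + y) = 5 - (-2*I - 2*y) = 5 + (2*I + 2*y) = 5 + 2*I + 2*y)
N(d) = 6 - 3*d (N(d) = 6 - ((d + d) + d) = 6 - (2*d + d) = 6 - 3*d)
-3646/p(17, 58) + N(54)/s(-26 + 5, 8) = -3646/(21 - 14*58) + (6 - 3*54)/(5 + 2*(-26 + 5) + 2*8) = -3646/(21 - 812) + (6 - 162)/(5 + 2*(-21) + 16) = -3646/(-791) - 156/(5 - 42 + 16) = -3646*(-1/791) - 156/(-21) = 3646/791 - 156*(-1/21) = 3646/791 + 52/7 = 9522/791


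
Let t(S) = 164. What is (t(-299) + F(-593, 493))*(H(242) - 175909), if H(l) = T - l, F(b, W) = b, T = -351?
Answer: 75719358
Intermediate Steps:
H(l) = -351 - l
(t(-299) + F(-593, 493))*(H(242) - 175909) = (164 - 593)*((-351 - 1*242) - 175909) = -429*((-351 - 242) - 175909) = -429*(-593 - 175909) = -429*(-176502) = 75719358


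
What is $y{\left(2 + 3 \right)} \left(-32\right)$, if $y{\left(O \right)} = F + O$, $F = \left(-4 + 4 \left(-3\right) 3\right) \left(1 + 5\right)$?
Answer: $7520$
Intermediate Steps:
$F = -240$ ($F = \left(-4 - 36\right) 6 = \left(-40\right) 6 = -240$)
$y{\left(O \right)} = -240 + O$
$y{\left(2 + 3 \right)} \left(-32\right) = \left(-240 + \left(2 + 3\right)\right) \left(-32\right) = \left(-240 + 5\right) \left(-32\right) = \left(-235\right) \left(-32\right) = 7520$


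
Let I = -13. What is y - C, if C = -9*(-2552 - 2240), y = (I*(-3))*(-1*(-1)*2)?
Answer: -43050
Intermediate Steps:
y = 78 (y = (-13*(-3))*(-1*(-1)*2) = 39*(1*2) = 39*2 = 78)
C = 43128 (C = -9*(-4792) = 43128)
y - C = 78 - 1*43128 = 78 - 43128 = -43050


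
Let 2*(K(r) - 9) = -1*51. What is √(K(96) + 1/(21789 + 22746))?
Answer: I*√130901992710/89070 ≈ 4.062*I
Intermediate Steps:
K(r) = -33/2 (K(r) = 9 + (-1*51)/2 = 9 + (½)*(-51) = 9 - 51/2 = -33/2)
√(K(96) + 1/(21789 + 22746)) = √(-33/2 + 1/(21789 + 22746)) = √(-33/2 + 1/44535) = √(-1469653/89070) = I*√130901992710/89070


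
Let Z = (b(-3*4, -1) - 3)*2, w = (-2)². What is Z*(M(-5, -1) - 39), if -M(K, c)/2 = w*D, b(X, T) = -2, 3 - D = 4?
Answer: 310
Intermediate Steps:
D = -1 (D = 3 - 1*4 = 3 - 4 = -1)
w = 4
Z = -10 (Z = (-2 - 3)*2 = -5*2 = -10)
M(K, c) = 8 (M(K, c) = -8*(-1) = -2*(-4) = 8)
Z*(M(-5, -1) - 39) = -10*(8 - 39) = -10*(-31) = 310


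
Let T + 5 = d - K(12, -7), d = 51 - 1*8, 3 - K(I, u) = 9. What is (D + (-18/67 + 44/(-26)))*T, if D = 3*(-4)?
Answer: -535040/871 ≈ -614.28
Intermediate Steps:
K(I, u) = -6 (K(I, u) = 3 - 1*9 = 3 - 9 = -6)
d = 43 (d = 51 - 8 = 43)
D = -12
T = 44 (T = -5 + (43 - 1*(-6)) = -5 + (43 + 6) = -5 + 49 = 44)
(D + (-18/67 + 44/(-26)))*T = (-12 + (-18/67 + 44/(-26)))*44 = (-12 + (-18*1/67 + 44*(-1/26)))*44 = (-12 + (-18/67 - 22/13))*44 = (-12 - 1708/871)*44 = -12160/871*44 = -535040/871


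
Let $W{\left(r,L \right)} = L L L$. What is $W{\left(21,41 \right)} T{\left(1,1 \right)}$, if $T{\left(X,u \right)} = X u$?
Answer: $68921$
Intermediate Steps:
$W{\left(r,L \right)} = L^{3}$ ($W{\left(r,L \right)} = L^{2} L = L^{3}$)
$W{\left(21,41 \right)} T{\left(1,1 \right)} = 41^{3} \cdot 1 \cdot 1 = 68921 \cdot 1 = 68921$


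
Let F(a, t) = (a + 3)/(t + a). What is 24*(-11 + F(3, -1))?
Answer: -192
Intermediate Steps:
F(a, t) = (3 + a)/(a + t)
24*(-11 + F(3, -1)) = 24*(-11 + (3 + 3)/(3 - 1)) = 24*(-11 + 6/2) = 24*(-11 + (1/2)*6) = 24*(-11 + 3) = 24*(-8) = -192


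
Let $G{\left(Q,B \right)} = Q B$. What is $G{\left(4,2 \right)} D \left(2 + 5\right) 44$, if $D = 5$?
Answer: $12320$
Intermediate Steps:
$G{\left(Q,B \right)} = B Q$
$G{\left(4,2 \right)} D \left(2 + 5\right) 44 = 2 \cdot 4 \cdot 5 \left(2 + 5\right) 44 = 8 \cdot 5 \cdot 7 \cdot 44 = 8 \cdot 35 \cdot 44 = 280 \cdot 44 = 12320$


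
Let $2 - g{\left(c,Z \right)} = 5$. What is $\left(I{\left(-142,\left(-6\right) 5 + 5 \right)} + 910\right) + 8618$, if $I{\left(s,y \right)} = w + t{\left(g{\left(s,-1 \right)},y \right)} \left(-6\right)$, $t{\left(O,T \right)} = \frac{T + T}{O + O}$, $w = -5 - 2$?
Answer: $9471$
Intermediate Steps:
$g{\left(c,Z \right)} = -3$ ($g{\left(c,Z \right)} = 2 - 5 = -3$)
$w = -7$ ($w = -5 - 2 = -7$)
$t{\left(O,T \right)} = \frac{T}{O}$ ($t{\left(O,T \right)} = \frac{2 T}{2 O} = 2 T \frac{1}{2 O} = \frac{T}{O}$)
$I{\left(s,y \right)} = -7 + 2 y$ ($I{\left(s,y \right)} = -7 + \frac{y}{-3} \left(-6\right) = -7 + y \left(- \frac{1}{3}\right) \left(-6\right) = -7 + - \frac{y}{3} \left(-6\right) = -7 + 2 y$)
$\left(I{\left(-142,\left(-6\right) 5 + 5 \right)} + 910\right) + 8618 = \left(\left(-7 + 2 \left(\left(-6\right) 5 + 5\right)\right) + 910\right) + 8618 = \left(\left(-7 + 2 \left(-30 + 5\right)\right) + 910\right) + 8618 = \left(\left(-7 + 2 \left(-25\right)\right) + 910\right) + 8618 = \left(\left(-7 - 50\right) + 910\right) + 8618 = \left(-57 + 910\right) + 8618 = 853 + 8618 = 9471$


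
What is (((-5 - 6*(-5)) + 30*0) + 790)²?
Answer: 664225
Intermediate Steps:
(((-5 - 6*(-5)) + 30*0) + 790)² = (((-5 + 30) + 0) + 790)² = ((25 + 0) + 790)² = (25 + 790)² = 815² = 664225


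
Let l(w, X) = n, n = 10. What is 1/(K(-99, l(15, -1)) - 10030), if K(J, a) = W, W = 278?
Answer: -1/9752 ≈ -0.00010254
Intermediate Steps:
l(w, X) = 10
K(J, a) = 278
1/(K(-99, l(15, -1)) - 10030) = 1/(278 - 10030) = 1/(-9752) = -1/9752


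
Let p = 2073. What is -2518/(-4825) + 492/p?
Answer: 2531238/3334075 ≈ 0.75920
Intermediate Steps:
-2518/(-4825) + 492/p = -2518/(-4825) + 492/2073 = -2518*(-1/4825) + 492*(1/2073) = 2518/4825 + 164/691 = 2531238/3334075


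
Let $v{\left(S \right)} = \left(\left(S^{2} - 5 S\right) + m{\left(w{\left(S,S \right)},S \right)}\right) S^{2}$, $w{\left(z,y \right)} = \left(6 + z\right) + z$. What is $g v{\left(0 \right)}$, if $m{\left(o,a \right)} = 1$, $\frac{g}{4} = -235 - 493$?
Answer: $0$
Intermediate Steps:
$w{\left(z,y \right)} = 6 + 2 z$
$g = -2912$ ($g = 4 \left(-235 - 493\right) = 4 \left(-728\right) = -2912$)
$v{\left(S \right)} = S^{2} \left(1 + S^{2} - 5 S\right)$ ($v{\left(S \right)} = \left(\left(S^{2} - 5 S\right) + 1\right) S^{2} = \left(1 + S^{2} - 5 S\right) S^{2} = S^{2} \left(1 + S^{2} - 5 S\right)$)
$g v{\left(0 \right)} = - 2912 \cdot 0^{2} \left(1 + 0^{2} - 0\right) = - 2912 \cdot 0 \left(1 + 0 + 0\right) = - 2912 \cdot 0 \cdot 1 = \left(-2912\right) 0 = 0$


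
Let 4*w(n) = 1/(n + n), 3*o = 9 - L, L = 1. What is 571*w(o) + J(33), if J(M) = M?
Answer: 3825/64 ≈ 59.766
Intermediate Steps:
o = 8/3 (o = (9 - 1*1)/3 = (9 - 1)/3 = (⅓)*8 = 8/3 ≈ 2.6667)
w(n) = 1/(8*n) (w(n) = 1/(4*(n + n)) = 1/(4*((2*n))) = (1/(2*n))/4 = 1/(8*n))
571*w(o) + J(33) = 571*(1/(8*(8/3))) + 33 = 571*((⅛)*(3/8)) + 33 = 571*(3/64) + 33 = 1713/64 + 33 = 3825/64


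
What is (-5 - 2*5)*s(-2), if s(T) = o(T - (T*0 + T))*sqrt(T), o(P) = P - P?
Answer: 0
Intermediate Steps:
o(P) = 0
s(T) = 0 (s(T) = 0*sqrt(T) = 0)
(-5 - 2*5)*s(-2) = (-5 - 2*5)*0 = (-5 - 10)*0 = -15*0 = 0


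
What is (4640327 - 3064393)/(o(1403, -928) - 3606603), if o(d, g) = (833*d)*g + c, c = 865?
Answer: -787967/544079205 ≈ -0.0014483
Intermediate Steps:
o(d, g) = 865 + 833*d*g (o(d, g) = (833*d)*g + 865 = 833*d*g + 865 = 865 + 833*d*g)
(4640327 - 3064393)/(o(1403, -928) - 3606603) = (4640327 - 3064393)/((865 + 833*1403*(-928)) - 3606603) = 1575934/((865 - 1084552672) - 3606603) = 1575934/(-1084551807 - 3606603) = 1575934/(-1088158410) = 1575934*(-1/1088158410) = -787967/544079205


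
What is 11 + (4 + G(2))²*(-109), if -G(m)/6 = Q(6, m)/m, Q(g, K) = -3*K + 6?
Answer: -1733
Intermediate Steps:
Q(g, K) = 6 - 3*K
G(m) = -6*(6 - 3*m)/m
11 + (4 + G(2))²*(-109) = 11 + (4 + (18 - 36/2))²*(-109) = 11 + (4 + (18 - 36*½))²*(-109) = 11 + (4 + (18 - 18))²*(-109) = 11 + (4 + 0)²*(-109) = 11 + 4²*(-109) = 11 + 16*(-109) = 11 - 1744 = -1733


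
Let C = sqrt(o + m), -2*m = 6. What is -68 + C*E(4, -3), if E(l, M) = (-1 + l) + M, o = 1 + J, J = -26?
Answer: -68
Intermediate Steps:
m = -3 (m = -1/2*6 = -3)
o = -25 (o = 1 - 26 = -25)
E(l, M) = -1 + M + l
C = 2*I*sqrt(7) (C = sqrt(-25 - 3) = sqrt(-28) = 2*I*sqrt(7) ≈ 5.2915*I)
-68 + C*E(4, -3) = -68 + (2*I*sqrt(7))*(-1 - 3 + 4) = -68 + (2*I*sqrt(7))*0 = -68 + 0 = -68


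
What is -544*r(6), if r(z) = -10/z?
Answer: 2720/3 ≈ 906.67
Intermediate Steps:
-544*r(6) = -(-5440)/6 = -544*(-5/3) = 2720/3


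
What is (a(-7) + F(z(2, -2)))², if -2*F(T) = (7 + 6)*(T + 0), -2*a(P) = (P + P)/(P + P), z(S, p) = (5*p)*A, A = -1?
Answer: 17161/4 ≈ 4290.3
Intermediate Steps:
z(S, p) = -5*p (z(S, p) = (5*p)*(-1) = -5*p)
a(P) = -½ (a(P) = -(P + P)/(2*(P + P)) = -2*P/(2*(2*P)) = -2*P*1/(2*P)/2 = -½*1 = -½)
F(T) = -13*T/2 (F(T) = -(7 + 6)*(T + 0)/2 = -13*T/2)
(a(-7) + F(z(2, -2)))² = (-½ - (-65)*(-2)/2)² = (-½ - 13/2*10)² = (-½ - 65)² = (-131/2)² = 17161/4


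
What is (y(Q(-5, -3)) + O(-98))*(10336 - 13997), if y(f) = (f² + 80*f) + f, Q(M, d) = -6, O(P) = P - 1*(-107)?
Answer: 1614501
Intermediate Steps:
O(P) = 107 + P (O(P) = P + 107 = 107 + P)
y(f) = f² + 81*f
(y(Q(-5, -3)) + O(-98))*(10336 - 13997) = (-6*(81 - 6) + (107 - 98))*(10336 - 13997) = (-6*75 + 9)*(-3661) = (-450 + 9)*(-3661) = -441*(-3661) = 1614501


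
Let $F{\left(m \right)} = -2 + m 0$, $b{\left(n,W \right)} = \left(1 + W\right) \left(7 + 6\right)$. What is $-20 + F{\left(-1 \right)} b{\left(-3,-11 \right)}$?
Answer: $240$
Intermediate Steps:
$b{\left(n,W \right)} = 13 + 13 W$ ($b{\left(n,W \right)} = \left(1 + W\right) 13 = 13 + 13 W$)
$F{\left(m \right)} = -2$ ($F{\left(m \right)} = -2 + 0 = -2$)
$-20 + F{\left(-1 \right)} b{\left(-3,-11 \right)} = -20 - 2 \left(13 + 13 \left(-11\right)\right) = -20 - 2 \left(13 - 143\right) = -20 - -260 = -20 + 260 = 240$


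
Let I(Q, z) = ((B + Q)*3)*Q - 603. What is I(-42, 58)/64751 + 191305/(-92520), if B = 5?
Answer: -2402330275/1198152504 ≈ -2.0050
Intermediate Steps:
I(Q, z) = -603 + Q*(15 + 3*Q) (I(Q, z) = ((5 + Q)*3)*Q - 603 = (15 + 3*Q)*Q - 603 = Q*(15 + 3*Q) - 603 = -603 + Q*(15 + 3*Q))
I(-42, 58)/64751 + 191305/(-92520) = (-603 + 3*(-42)**2 + 15*(-42))/64751 + 191305/(-92520) = (-603 + 3*1764 - 630)*(1/64751) + 191305*(-1/92520) = (-603 + 5292 - 630)*(1/64751) - 38261/18504 = 4059*(1/64751) - 38261/18504 = 4059/64751 - 38261/18504 = -2402330275/1198152504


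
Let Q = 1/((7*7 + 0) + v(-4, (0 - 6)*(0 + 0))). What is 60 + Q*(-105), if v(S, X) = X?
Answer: 405/7 ≈ 57.857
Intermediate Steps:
Q = 1/49 (Q = 1/((7*7 + 0) + (0 - 6)*(0 + 0)) = 1/((49 + 0) - 6*0) = 1/(49 + 0) = 1/49 ≈ 0.020408)
60 + Q*(-105) = 60 + (1/49)*(-105) = 60 - 15/7 = 405/7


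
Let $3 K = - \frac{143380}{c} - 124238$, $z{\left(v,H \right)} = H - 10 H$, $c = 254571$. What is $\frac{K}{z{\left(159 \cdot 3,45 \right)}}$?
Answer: $\frac{31627535278}{309303765} \approx 102.25$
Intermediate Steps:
$z{\left(v,H \right)} = - 9 H$
$K = - \frac{31627535278}{763713}$ ($K = \frac{- \frac{143380}{254571} - 124238}{3} = \frac{1}{3} \left(- \frac{31627535278}{254571}\right) = - \frac{31627535278}{763713} \approx -41413.0$)
$\frac{K}{z{\left(159 \cdot 3,45 \right)}} = - \frac{31627535278}{763713 \left(\left(-9\right) 45\right)} = - \frac{31627535278}{763713 \left(-405\right)} = \left(- \frac{31627535278}{763713}\right) \left(- \frac{1}{405}\right) = \frac{31627535278}{309303765}$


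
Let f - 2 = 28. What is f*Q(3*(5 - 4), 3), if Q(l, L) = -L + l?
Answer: 0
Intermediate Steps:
Q(l, L) = l - L
f = 30 (f = 2 + 28 = 30)
f*Q(3*(5 - 4), 3) = 30*(3*(5 - 4) - 1*3) = 30*(3*1 - 3) = 30*(3 - 3) = 30*0 = 0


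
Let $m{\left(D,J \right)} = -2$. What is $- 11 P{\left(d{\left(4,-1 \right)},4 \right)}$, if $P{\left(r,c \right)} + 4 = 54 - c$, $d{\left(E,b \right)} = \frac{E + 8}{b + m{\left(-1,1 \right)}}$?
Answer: $-506$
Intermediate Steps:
$d{\left(E,b \right)} = \frac{8 + E}{-2 + b}$ ($d{\left(E,b \right)} = \frac{E + 8}{b - 2} = \frac{8 + E}{-2 + b}$)
$P{\left(r,c \right)} = 50 - c$ ($P{\left(r,c \right)} = -4 - \left(-54 + c\right) = 50 - c$)
$- 11 P{\left(d{\left(4,-1 \right)},4 \right)} = - 11 \left(50 - 4\right) = \left(-11\right) 46 = -506$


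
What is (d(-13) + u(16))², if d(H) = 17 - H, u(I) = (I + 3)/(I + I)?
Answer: 958441/1024 ≈ 935.98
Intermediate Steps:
u(I) = (3 + I)/(2*I) (u(I) = (3 + I)/((2*I)) = (3 + I)*(1/(2*I)) = (3 + I)/(2*I))
(d(-13) + u(16))² = ((17 - 1*(-13)) + (½)*(3 + 16)/16)² = ((17 + 13) + (½)*(1/16)*19)² = (30 + 19/32)² = (979/32)² = 958441/1024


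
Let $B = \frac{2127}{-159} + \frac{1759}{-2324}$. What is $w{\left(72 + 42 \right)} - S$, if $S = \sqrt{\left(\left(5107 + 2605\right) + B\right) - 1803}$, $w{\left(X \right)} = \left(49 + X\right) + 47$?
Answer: $210 - \frac{\sqrt{22358255497165}}{61586} \approx 133.22$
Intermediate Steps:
$B = - \frac{1740943}{123172}$ ($B = 2127 \left(- \frac{1}{159}\right) + 1759 \left(- \frac{1}{2324}\right) = - \frac{709}{53} - \frac{1759}{2324} = - \frac{1740943}{123172} \approx -14.134$)
$w{\left(X \right)} = 96 + X$
$S = \frac{\sqrt{22358255497165}}{61586}$ ($S = \sqrt{\left(\left(5107 + 2605\right) - \frac{1740943}{123172}\right) - 1803} = \sqrt{\left(7712 - \frac{1740943}{123172}\right) - 1803} = \sqrt{\frac{948161521}{123172} - 1803} = \sqrt{\frac{726082405}{123172}} = \frac{\sqrt{22358255497165}}{61586} \approx 76.778$)
$w{\left(72 + 42 \right)} - S = \left(96 + \left(72 + 42\right)\right) - \frac{\sqrt{22358255497165}}{61586} = \left(96 + 114\right) - \frac{\sqrt{22358255497165}}{61586} = 210 - \frac{\sqrt{22358255497165}}{61586}$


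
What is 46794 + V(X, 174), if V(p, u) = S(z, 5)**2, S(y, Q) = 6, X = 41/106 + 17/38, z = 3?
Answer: 46830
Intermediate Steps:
X = 840/1007 (X = 41*(1/106) + 17*(1/38) = 41/106 + 17/38 = 840/1007 ≈ 0.83416)
V(p, u) = 36 (V(p, u) = 6**2 = 36)
46794 + V(X, 174) = 46794 + 36 = 46830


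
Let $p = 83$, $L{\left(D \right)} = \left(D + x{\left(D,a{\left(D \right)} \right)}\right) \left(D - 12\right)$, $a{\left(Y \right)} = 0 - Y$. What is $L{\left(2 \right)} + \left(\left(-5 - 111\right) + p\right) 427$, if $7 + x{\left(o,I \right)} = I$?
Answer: $-14021$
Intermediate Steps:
$a{\left(Y \right)} = - Y$
$x{\left(o,I \right)} = -7 + I$
$L{\left(D \right)} = 84 - 7 D$ ($L{\left(D \right)} = \left(D - \left(7 + D\right)\right) \left(D - 12\right) = - 7 \left(-12 + D\right) = 84 - 7 D$)
$L{\left(2 \right)} + \left(\left(-5 - 111\right) + p\right) 427 = \left(84 - 14\right) + \left(\left(-5 - 111\right) + 83\right) 427 = \left(84 - 14\right) + \left(-116 + 83\right) 427 = 70 - 14091 = -14021$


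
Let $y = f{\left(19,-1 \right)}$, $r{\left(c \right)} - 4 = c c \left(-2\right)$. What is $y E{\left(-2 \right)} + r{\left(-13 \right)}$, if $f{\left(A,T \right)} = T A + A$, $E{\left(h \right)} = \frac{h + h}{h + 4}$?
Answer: $-334$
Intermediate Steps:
$E{\left(h \right)} = \frac{2 h}{4 + h}$
$r{\left(c \right)} = 4 - 2 c^{2}$ ($r{\left(c \right)} = 4 + c c \left(-2\right) = 4 + c^{2} \left(-2\right) = 4 - 2 c^{2}$)
$f{\left(A,T \right)} = A + A T$ ($f{\left(A,T \right)} = A T + A = A + A T$)
$y = 0$ ($y = 19 \left(1 - 1\right) = 19 \cdot 0 = 0$)
$y E{\left(-2 \right)} + r{\left(-13 \right)} = 0 \cdot 2 \left(-2\right) \frac{1}{4 - 2} + \left(4 - 2 \left(-13\right)^{2}\right) = 0 \cdot 2 \left(-2\right) \frac{1}{2} + \left(4 - 338\right) = 0 \left(-2\right) - 334 = 0 - 334 = -334$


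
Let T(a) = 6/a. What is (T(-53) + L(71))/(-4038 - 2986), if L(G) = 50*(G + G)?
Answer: -188147/186136 ≈ -1.0108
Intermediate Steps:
L(G) = 100*G (L(G) = 50*(2*G) = 100*G)
T(a) = 6/a
(T(-53) + L(71))/(-4038 - 2986) = (6/(-53) + 100*71)/(-4038 - 2986) = (6*(-1/53) + 7100)/(-7024) = (-6/53 + 7100)*(-1/7024) = (376294/53)*(-1/7024) = -188147/186136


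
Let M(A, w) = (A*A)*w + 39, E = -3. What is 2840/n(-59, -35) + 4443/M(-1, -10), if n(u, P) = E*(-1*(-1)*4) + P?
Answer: 126461/1363 ≈ 92.781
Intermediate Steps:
M(A, w) = 39 + w*A² (M(A, w) = A²*w + 39 = w*A² + 39 = 39 + w*A²)
n(u, P) = -12 + P (n(u, P) = -3*(-1*(-1))*4 + P = -3*4 + P = -12 + P)
2840/n(-59, -35) + 4443/M(-1, -10) = 2840/(-12 - 35) + 4443/(39 - 10*(-1)²) = 2840/(-47) + 4443/(39 - 10*1) = 2840*(-1/47) + 4443/(39 - 10) = -2840/47 + 4443/29 = 126461/1363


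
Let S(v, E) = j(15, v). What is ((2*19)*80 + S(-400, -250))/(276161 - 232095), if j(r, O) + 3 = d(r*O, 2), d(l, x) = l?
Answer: -2963/44066 ≈ -0.067240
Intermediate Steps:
j(r, O) = -3 + O*r (j(r, O) = -3 + r*O = -3 + O*r)
S(v, E) = -3 + 15*v (S(v, E) = -3 + v*15 = -3 + 15*v)
((2*19)*80 + S(-400, -250))/(276161 - 232095) = ((2*19)*80 + (-3 + 15*(-400)))/(276161 - 232095) = (38*80 + (-3 - 6000))/44066 = (3040 - 6003)*(1/44066) = -2963*1/44066 = -2963/44066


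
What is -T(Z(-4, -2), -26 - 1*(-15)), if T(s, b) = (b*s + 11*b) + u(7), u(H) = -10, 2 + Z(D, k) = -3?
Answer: 76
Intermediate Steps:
Z(D, k) = -5 (Z(D, k) = -2 - 3 = -5)
T(s, b) = -10 + 11*b + b*s (T(s, b) = (b*s + 11*b) - 10 = (11*b + b*s) - 10 = -10 + 11*b + b*s)
-T(Z(-4, -2), -26 - 1*(-15)) = -(-10 + 11*(-26 - 1*(-15)) + (-26 - 1*(-15))*(-5)) = -(-10 + 11*(-26 + 15) + (-26 + 15)*(-5)) = -(-10 + 11*(-11) - 11*(-5)) = -(-10 - 121 + 55) = -1*(-76) = 76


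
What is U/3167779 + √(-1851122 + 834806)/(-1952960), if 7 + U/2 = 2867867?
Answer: 5735720/3167779 - 3*I*√28231/976480 ≈ 1.8106 - 0.0005162*I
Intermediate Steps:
U = 5735720 (U = -14 + 2*2867867 = -14 + 5735734 = 5735720)
U/3167779 + √(-1851122 + 834806)/(-1952960) = 5735720/3167779 + √(-1851122 + 834806)/(-1952960) = 5735720*(1/3167779) + √(-1016316)*(-1/1952960) = 5735720/3167779 + (6*I*√28231)*(-1/1952960) = 5735720/3167779 - 3*I*√28231/976480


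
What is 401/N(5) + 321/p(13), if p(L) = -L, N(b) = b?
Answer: 3608/65 ≈ 55.508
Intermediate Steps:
401/N(5) + 321/p(13) = 401/5 + 321/((-1*13)) = 401*(⅕) + 321/(-13) = 401/5 + 321*(-1/13) = 401/5 - 321/13 = 3608/65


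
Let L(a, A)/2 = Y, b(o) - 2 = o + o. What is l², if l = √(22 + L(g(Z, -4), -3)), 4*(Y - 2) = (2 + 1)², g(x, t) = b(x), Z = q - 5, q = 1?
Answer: 61/2 ≈ 30.500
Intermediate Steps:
Z = -4 (Z = 1 - 5 = -4)
b(o) = 2 + 2*o (b(o) = 2 + (o + o) = 2 + 2*o)
g(x, t) = 2 + 2*x
Y = 17/4 (Y = 2 + (2 + 1)²/4 = 2 + (¼)*3² = 2 + (¼)*9 = 2 + 9/4 = 17/4 ≈ 4.2500)
L(a, A) = 17/2 (L(a, A) = 2*(17/4) = 17/2)
l = √122/2 (l = √(22 + 17/2) = √(61/2) = √122/2 ≈ 5.5227)
l² = (√122/2)² = 61/2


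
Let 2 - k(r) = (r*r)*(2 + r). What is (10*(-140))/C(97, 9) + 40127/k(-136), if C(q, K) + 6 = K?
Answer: -3469732019/7435398 ≈ -466.65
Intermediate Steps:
C(q, K) = -6 + K
k(r) = 2 - r²*(2 + r) (k(r) = 2 - r*r*(2 + r) = 2 - r²*(2 + r))
(10*(-140))/C(97, 9) + 40127/k(-136) = (10*(-140))/(-6 + 9) + 40127/(2 - 1*(-136)³ - 2*(-136)²) = -1400/3 + 40127/(2 - 1*(-2515456) - 2*18496) = -1400*⅓ + 40127/(2 + 2515456 - 36992) = -1400/3 + 40127/2478466 = -3469732019/7435398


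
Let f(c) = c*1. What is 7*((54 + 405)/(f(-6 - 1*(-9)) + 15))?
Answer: 357/2 ≈ 178.50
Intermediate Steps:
f(c) = c
7*((54 + 405)/(f(-6 - 1*(-9)) + 15)) = 7*((54 + 405)/((-6 - 1*(-9)) + 15)) = 7*(459/((-6 + 9) + 15)) = 7*(459/(3 + 15)) = 7*(459/18) = 7*(459*(1/18)) = 7*(51/2) = 357/2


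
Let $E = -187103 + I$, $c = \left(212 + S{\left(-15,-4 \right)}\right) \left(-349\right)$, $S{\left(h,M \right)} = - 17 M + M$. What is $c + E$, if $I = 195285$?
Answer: $-88142$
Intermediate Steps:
$S{\left(h,M \right)} = - 16 M$
$c = -96324$ ($c = \left(212 - -64\right) \left(-349\right) = \left(212 + 64\right) \left(-349\right) = 276 \left(-349\right) = -96324$)
$E = 8182$ ($E = -187103 + 195285 = 8182$)
$c + E = -96324 + 8182 = -88142$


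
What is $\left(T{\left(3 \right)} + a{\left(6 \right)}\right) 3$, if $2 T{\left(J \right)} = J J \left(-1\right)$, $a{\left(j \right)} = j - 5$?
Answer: $- \frac{21}{2} \approx -10.5$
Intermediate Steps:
$a{\left(j \right)} = -5 + j$ ($a{\left(j \right)} = j - 5 = -5 + j$)
$T{\left(J \right)} = - \frac{J^{2}}{2}$ ($T{\left(J \right)} = \frac{J J \left(-1\right)}{2} = \frac{J^{2} \left(-1\right)}{2} = \frac{\left(-1\right) J^{2}}{2} = - \frac{J^{2}}{2}$)
$\left(T{\left(3 \right)} + a{\left(6 \right)}\right) 3 = \left(- \frac{3^{2}}{2} + \left(-5 + 6\right)\right) 3 = \left(\left(- \frac{1}{2}\right) 9 + 1\right) 3 = \left(- \frac{9}{2} + 1\right) 3 = \left(- \frac{7}{2}\right) 3 = - \frac{21}{2}$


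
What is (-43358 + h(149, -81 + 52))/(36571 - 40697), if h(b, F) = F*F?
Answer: 42517/4126 ≈ 10.305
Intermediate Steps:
h(b, F) = F²
(-43358 + h(149, -81 + 52))/(36571 - 40697) = (-43358 + (-81 + 52)²)/(36571 - 40697) = (-43358 + (-29)²)/(-4126) = (-43358 + 841)*(-1/4126) = -42517*(-1/4126) = 42517/4126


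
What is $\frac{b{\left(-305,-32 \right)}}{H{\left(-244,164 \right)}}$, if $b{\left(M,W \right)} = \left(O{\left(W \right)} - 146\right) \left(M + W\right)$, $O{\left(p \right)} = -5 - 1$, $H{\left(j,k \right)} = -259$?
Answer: $- \frac{51224}{259} \approx -197.78$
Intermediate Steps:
$O{\left(p \right)} = -6$ ($O{\left(p \right)} = -5 - 1 = -6$)
$b{\left(M,W \right)} = - 152 M - 152 W$ ($b{\left(M,W \right)} = \left(-6 - 146\right) \left(M + W\right) = - 152 \left(M + W\right) = - 152 M - 152 W$)
$\frac{b{\left(-305,-32 \right)}}{H{\left(-244,164 \right)}} = \frac{\left(-152\right) \left(-305\right) - -4864}{-259} = \left(46360 + 4864\right) \left(- \frac{1}{259}\right) = 51224 \left(- \frac{1}{259}\right) = - \frac{51224}{259}$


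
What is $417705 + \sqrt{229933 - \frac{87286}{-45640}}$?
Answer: $417705 + \frac{\sqrt{29934789380615}}{11410} \approx 4.1818 \cdot 10^{5}$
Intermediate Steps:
$417705 + \sqrt{229933 - \frac{87286}{-45640}} = 417705 + \sqrt{229933 - - \frac{43643}{22820}} = 417705 + \sqrt{229933 + \frac{43643}{22820}} = 417705 + \sqrt{\frac{5247114703}{22820}} = 417705 + \frac{\sqrt{29934789380615}}{11410}$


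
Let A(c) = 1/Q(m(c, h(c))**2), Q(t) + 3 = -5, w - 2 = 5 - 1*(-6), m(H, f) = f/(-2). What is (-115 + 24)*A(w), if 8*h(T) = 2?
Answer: 91/8 ≈ 11.375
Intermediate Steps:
h(T) = 1/4 (h(T) = (1/8)*2 = 1/4)
m(H, f) = -f/2 (m(H, f) = f*(-1/2) = -f/2)
w = 13 (w = 2 + (5 - 1*(-6)) = 2 + (5 + 6) = 2 + 11 = 13)
Q(t) = -8 (Q(t) = -3 - 5 = -8)
A(c) = -1/8 (A(c) = 1/(-8) = -1/8)
(-115 + 24)*A(w) = (-115 + 24)*(-1/8) = -91*(-1/8) = 91/8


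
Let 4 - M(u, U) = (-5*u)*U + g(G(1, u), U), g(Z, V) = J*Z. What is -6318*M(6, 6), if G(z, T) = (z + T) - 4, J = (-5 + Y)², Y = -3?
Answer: 50544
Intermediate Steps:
J = 64 (J = (-5 - 3)² = (-8)² = 64)
G(z, T) = -4 + T + z (G(z, T) = (T + z) - 4 = -4 + T + z)
g(Z, V) = 64*Z
M(u, U) = 196 - 64*u + 5*U*u (M(u, U) = 4 - ((-5*u)*U + 64*(-4 + u + 1)) = 4 - (-5*U*u + 64*(-3 + u)) = 4 - (-5*U*u + (-192 + 64*u)) = 4 - (-192 + 64*u - 5*U*u) = 4 + (192 - 64*u + 5*U*u) = 196 - 64*u + 5*U*u)
-6318*M(6, 6) = -6318*(196 - 64*6 + 5*6*6) = -6318*(196 - 384 + 180) = -6318*(-8) = 50544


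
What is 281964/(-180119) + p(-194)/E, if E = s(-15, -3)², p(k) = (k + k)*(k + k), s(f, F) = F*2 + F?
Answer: 27092995652/14589639 ≈ 1857.0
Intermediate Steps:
s(f, F) = 3*F (s(f, F) = 2*F + F = 3*F)
p(k) = 4*k² (p(k) = (2*k)*(2*k) = 4*k²)
E = 81 (E = (3*(-3))² = (-9)² = 81)
281964/(-180119) + p(-194)/E = 281964/(-180119) + (4*(-194)²)/81 = 281964*(-1/180119) + (4*37636)*(1/81) = -281964/180119 + 150544*(1/81) = -281964/180119 + 150544/81 = 27092995652/14589639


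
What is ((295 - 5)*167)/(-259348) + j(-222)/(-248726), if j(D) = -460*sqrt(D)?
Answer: -24215/129674 + 230*I*sqrt(222)/124363 ≈ -0.18674 + 0.027556*I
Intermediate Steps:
((295 - 5)*167)/(-259348) + j(-222)/(-248726) = ((295 - 5)*167)/(-259348) - 460*I*sqrt(222)/(-248726) = (290*167)*(-1/259348) - 460*I*sqrt(222)*(-1/248726) = 48430*(-1/259348) - 460*I*sqrt(222)*(-1/248726) = -24215/129674 + 230*I*sqrt(222)/124363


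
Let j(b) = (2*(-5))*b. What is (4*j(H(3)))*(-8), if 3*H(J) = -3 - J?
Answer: -640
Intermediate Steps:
H(J) = -1 - J/3 (H(J) = (-3 - J)/3 = -1 - J/3)
j(b) = -10*b
(4*j(H(3)))*(-8) = (4*(-10*(-1 - 1/3*3)))*(-8) = (4*(-10*(-1 - 1)))*(-8) = (4*(-10*(-2)))*(-8) = (4*20)*(-8) = 80*(-8) = -640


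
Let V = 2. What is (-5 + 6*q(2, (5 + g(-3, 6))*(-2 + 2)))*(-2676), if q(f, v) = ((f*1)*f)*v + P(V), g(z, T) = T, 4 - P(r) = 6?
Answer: 45492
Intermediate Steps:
P(r) = -2 (P(r) = 4 - 1*6 = 4 - 6 = -2)
q(f, v) = -2 + v*f² (q(f, v) = ((f*1)*f)*v - 2 = (f*f)*v - 2 = f²*v - 2 = v*f² - 2 = -2 + v*f²)
(-5 + 6*q(2, (5 + g(-3, 6))*(-2 + 2)))*(-2676) = (-5 + 6*(-2 + ((5 + 6)*(-2 + 2))*2²))*(-2676) = (-5 + 6*(-2 + (11*0)*4))*(-2676) = (-5 + 6*(-2 + 0*4))*(-2676) = (-5 + 6*(-2 + 0))*(-2676) = (-5 + 6*(-2))*(-2676) = (-5 - 12)*(-2676) = -17*(-2676) = 45492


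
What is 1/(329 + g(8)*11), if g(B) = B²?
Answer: 1/1033 ≈ 0.00096805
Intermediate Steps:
1/(329 + g(8)*11) = 1/(329 + 8²*11) = 1/(329 + 64*11) = 1/(329 + 704) = 1/1033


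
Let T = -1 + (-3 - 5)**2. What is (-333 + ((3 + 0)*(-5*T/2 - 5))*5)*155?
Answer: -858855/2 ≈ -4.2943e+5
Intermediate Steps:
T = 63 (T = -1 + (-8)**2 = -1 + 64 = 63)
(-333 + ((3 + 0)*(-5*T/2 - 5))*5)*155 = (-333 + ((3 + 0)*(-315/2 - 5))*5)*155 = (-333 + (3*(-315/2 - 5))*5)*155 = (-333 + (3*(-325/2))*5)*155 = (-333 - 975/2*5)*155 = (-333 - 4875/2)*155 = -5541/2*155 = -858855/2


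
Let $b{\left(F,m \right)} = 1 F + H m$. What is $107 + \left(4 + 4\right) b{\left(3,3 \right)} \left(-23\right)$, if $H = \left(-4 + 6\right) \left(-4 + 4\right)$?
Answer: $-445$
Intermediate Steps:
$H = 0$ ($H = 2 \cdot 0 = 0$)
$b{\left(F,m \right)} = F$ ($b{\left(F,m \right)} = 1 F + 0 m = F + 0 = F$)
$107 + \left(4 + 4\right) b{\left(3,3 \right)} \left(-23\right) = 107 + \left(4 + 4\right) 3 \left(-23\right) = 107 + 8 \cdot 3 \left(-23\right) = 107 + 24 \left(-23\right) = 107 - 552 = -445$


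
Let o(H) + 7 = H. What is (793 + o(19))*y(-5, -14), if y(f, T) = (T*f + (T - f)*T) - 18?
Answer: 143290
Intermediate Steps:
o(H) = -7 + H
y(f, T) = -18 + T*f + T*(T - f) (y(f, T) = (T*f + T*(T - f)) - 18 = -18 + T*f + T*(T - f))
(793 + o(19))*y(-5, -14) = (793 + (-7 + 19))*(-18 + (-14)²) = (793 + 12)*(-18 + 196) = 805*178 = 143290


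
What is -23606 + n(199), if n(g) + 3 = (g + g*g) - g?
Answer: 15992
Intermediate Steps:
n(g) = -3 + g² (n(g) = -3 + ((g + g*g) - g) = -3 + ((g + g²) - g) = -3 + g²)
-23606 + n(199) = -23606 + (-3 + 199²) = -23606 + (-3 + 39601) = -23606 + 39598 = 15992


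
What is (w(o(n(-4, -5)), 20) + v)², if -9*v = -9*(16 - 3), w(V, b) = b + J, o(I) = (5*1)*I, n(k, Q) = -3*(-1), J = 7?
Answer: 1600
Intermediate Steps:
n(k, Q) = 3
o(I) = 5*I
w(V, b) = 7 + b (w(V, b) = b + 7 = 7 + b)
v = 13 (v = -(-1)*(16 - 3) = -(-1)*13 = -⅑*(-117) = 13)
(w(o(n(-4, -5)), 20) + v)² = ((7 + 20) + 13)² = (27 + 13)² = 40² = 1600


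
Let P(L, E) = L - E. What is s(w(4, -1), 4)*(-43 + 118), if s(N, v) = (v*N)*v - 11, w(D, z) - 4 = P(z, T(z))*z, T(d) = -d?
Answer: 6375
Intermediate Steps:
w(D, z) = 4 + 2*z² (w(D, z) = 4 + (z - (-1)*z)*z = 4 + (z + z)*z = 4 + (2*z)*z = 4 + 2*z²)
s(N, v) = -11 + N*v² (s(N, v) = (N*v)*v - 11 = N*v² - 11 = -11 + N*v²)
s(w(4, -1), 4)*(-43 + 118) = (-11 + (4 + 2*(-1)²)*4²)*(-43 + 118) = (-11 + (4 + 2*1)*16)*75 = (-11 + (4 + 2)*16)*75 = (-11 + 6*16)*75 = (-11 + 96)*75 = 85*75 = 6375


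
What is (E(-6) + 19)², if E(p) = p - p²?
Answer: 529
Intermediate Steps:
(E(-6) + 19)² = (-6*(1 - 1*(-6)) + 19)² = (-6*(1 + 6) + 19)² = (-6*7 + 19)² = (-42 + 19)² = (-23)² = 529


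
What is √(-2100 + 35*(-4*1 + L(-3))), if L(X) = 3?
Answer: I*√2135 ≈ 46.206*I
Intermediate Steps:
√(-2100 + 35*(-4*1 + L(-3))) = √(-2100 + 35*(-4*1 + 3)) = √(-2100 + 35*(-4 + 3)) = √(-2100 + 35*(-1)) = √(-2100 - 35) = √(-2135) = I*√2135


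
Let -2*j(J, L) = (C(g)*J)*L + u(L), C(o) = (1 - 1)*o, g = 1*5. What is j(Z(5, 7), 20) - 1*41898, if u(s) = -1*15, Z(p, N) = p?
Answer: -83781/2 ≈ -41891.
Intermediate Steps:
g = 5
C(o) = 0 (C(o) = 0*o = 0)
u(s) = -15
j(J, L) = 15/2 (j(J, L) = -((0*J)*L - 15)/2 = -(0*L - 15)/2 = -(0 - 15)/2 = -½*(-15) = 15/2)
j(Z(5, 7), 20) - 1*41898 = 15/2 - 1*41898 = 15/2 - 41898 = -83781/2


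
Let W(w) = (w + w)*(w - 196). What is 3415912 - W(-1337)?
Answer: -683330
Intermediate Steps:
W(w) = 2*w*(-196 + w) (W(w) = (2*w)*(-196 + w) = 2*w*(-196 + w))
3415912 - W(-1337) = 3415912 - 2*(-1337)*(-196 - 1337) = 3415912 - 2*(-1337)*(-1533) = 3415912 - 1*4099242 = 3415912 - 4099242 = -683330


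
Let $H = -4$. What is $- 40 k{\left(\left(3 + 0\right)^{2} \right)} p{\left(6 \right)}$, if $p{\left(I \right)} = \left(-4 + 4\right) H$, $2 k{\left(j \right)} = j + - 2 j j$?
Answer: $0$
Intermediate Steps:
$k{\left(j \right)} = \frac{j}{2} - j^{2}$ ($k{\left(j \right)} = \frac{j + - 2 j j}{2} = \frac{j - 2 j^{2}}{2} = \frac{j}{2} - j^{2}$)
$p{\left(I \right)} = 0$ ($p{\left(I \right)} = \left(-4 + 4\right) \left(-4\right) = 0 \left(-4\right) = 0$)
$- 40 k{\left(\left(3 + 0\right)^{2} \right)} p{\left(6 \right)} = - 40 \left(3 + 0\right)^{2} \left(\frac{1}{2} - \left(3 + 0\right)^{2}\right) 0 = - 40 \cdot 3^{2} \left(\frac{1}{2} - 3^{2}\right) 0 = - 40 \cdot 9 \left(\frac{1}{2} - 9\right) 0 = - 40 \cdot 9 \left(- \frac{17}{2}\right) 0 = \left(-40\right) \left(- \frac{153}{2}\right) 0 = 3060 \cdot 0 = 0$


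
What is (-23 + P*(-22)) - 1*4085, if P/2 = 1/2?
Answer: -4130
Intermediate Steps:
P = 1 (P = 2/2 = 2*(½) = 1)
(-23 + P*(-22)) - 1*4085 = (-23 + 1*(-22)) - 1*4085 = (-23 - 22) - 4085 = -45 - 4085 = -4130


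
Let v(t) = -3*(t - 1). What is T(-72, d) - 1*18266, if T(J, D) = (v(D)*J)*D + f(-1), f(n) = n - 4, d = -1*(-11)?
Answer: 5489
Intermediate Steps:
d = 11
v(t) = 3 - 3*t (v(t) = -3*(-1 + t) = 3 - 3*t)
f(n) = -4 + n
T(J, D) = -5 + D*J*(3 - 3*D) (T(J, D) = ((3 - 3*D)*J)*D + (-4 - 1) = (J*(3 - 3*D))*D - 5 = D*J*(3 - 3*D) - 5 = -5 + D*J*(3 - 3*D))
T(-72, d) - 1*18266 = (-5 - 3*11*(-72)*(-1 + 11)) - 1*18266 = (-5 - 3*11*(-72)*10) - 18266 = (-5 + 23760) - 18266 = 23755 - 18266 = 5489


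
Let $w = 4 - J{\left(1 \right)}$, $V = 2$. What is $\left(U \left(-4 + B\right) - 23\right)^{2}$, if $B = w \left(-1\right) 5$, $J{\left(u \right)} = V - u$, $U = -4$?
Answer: $2809$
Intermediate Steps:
$J{\left(u \right)} = 2 - u$
$w = 3$ ($w = 4 - \left(2 - 1\right) = 4 - 1 = 3$)
$B = -15$ ($B = 3 \left(-1\right) 5 = \left(-3\right) 5 = -15$)
$\left(U \left(-4 + B\right) - 23\right)^{2} = \left(- 4 \left(-4 - 15\right) - 23\right)^{2} = \left(\left(-4\right) \left(-19\right) - 23\right)^{2} = \left(76 - 23\right)^{2} = 53^{2} = 2809$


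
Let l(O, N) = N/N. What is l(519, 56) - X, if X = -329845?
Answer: 329846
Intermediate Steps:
l(O, N) = 1
l(519, 56) - X = 1 - 1*(-329845) = 1 + 329845 = 329846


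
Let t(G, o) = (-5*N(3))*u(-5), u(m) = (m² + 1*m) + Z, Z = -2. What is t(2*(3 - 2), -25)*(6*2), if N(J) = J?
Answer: -3240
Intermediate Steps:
u(m) = -2 + m + m² (u(m) = (m² + 1*m) - 2 = (m² + m) - 2 = (m + m²) - 2 = -2 + m + m²)
t(G, o) = -270 (t(G, o) = (-5*3)*(-2 - 5 + (-5)²) = -15*(-2 - 5 + 25) = -15*18 = -270)
t(2*(3 - 2), -25)*(6*2) = -1620*2 = -270*12 = -3240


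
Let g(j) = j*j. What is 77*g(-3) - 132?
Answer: 561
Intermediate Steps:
g(j) = j²
77*g(-3) - 132 = 77*(-3)² - 132 = 77*9 - 132 = 693 - 132 = 561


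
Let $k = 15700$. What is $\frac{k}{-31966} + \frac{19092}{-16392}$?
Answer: $- \frac{36152053}{21832778} \approx -1.6559$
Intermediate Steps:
$\frac{k}{-31966} + \frac{19092}{-16392} = \frac{15700}{-31966} + \frac{19092}{-16392} = 15700 \left(- \frac{1}{31966}\right) + 19092 \left(- \frac{1}{16392}\right) = - \frac{7850}{15983} - \frac{1591}{1366} = - \frac{36152053}{21832778}$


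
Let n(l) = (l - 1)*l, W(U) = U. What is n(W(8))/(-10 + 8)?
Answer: -28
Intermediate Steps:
n(l) = l*(-1 + l) (n(l) = (-1 + l)*l = l*(-1 + l))
n(W(8))/(-10 + 8) = (8*(-1 + 8))/(-10 + 8) = (8*7)/(-2) = -½*56 = -28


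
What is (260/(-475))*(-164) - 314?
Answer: -21302/95 ≈ -224.23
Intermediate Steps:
(260/(-475))*(-164) - 314 = (260*(-1/475))*(-164) - 314 = -52/95*(-164) - 314 = 8528/95 - 314 = -21302/95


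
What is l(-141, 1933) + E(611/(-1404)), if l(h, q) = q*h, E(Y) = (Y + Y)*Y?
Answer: -1589526887/5832 ≈ -2.7255e+5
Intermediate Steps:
E(Y) = 2*Y**2 (E(Y) = (2*Y)*Y = 2*Y**2)
l(h, q) = h*q
l(-141, 1933) + E(611/(-1404)) = -141*1933 + 2*(611/(-1404))**2 = -272553 + 2*(611*(-1/1404))**2 = -272553 + 2*(-47/108)**2 = -272553 + 2*(2209/11664) = -272553 + 2209/5832 = -1589526887/5832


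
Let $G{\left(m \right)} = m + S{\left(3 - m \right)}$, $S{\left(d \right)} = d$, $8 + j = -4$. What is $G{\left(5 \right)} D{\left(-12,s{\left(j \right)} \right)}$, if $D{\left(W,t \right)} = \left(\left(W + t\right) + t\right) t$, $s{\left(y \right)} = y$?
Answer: $1296$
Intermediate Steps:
$j = -12$ ($j = -8 - 4 = -12$)
$D{\left(W,t \right)} = t \left(W + 2 t\right)$ ($D{\left(W,t \right)} = \left(W + 2 t\right) t = t \left(W + 2 t\right)$)
$G{\left(m \right)} = 3$ ($G{\left(m \right)} = m - \left(-3 + m\right) = 3$)
$G{\left(5 \right)} D{\left(-12,s{\left(j \right)} \right)} = 3 \left(- 12 \left(-12 + 2 \left(-12\right)\right)\right) = 3 \left(- 12 \left(-12 - 24\right)\right) = 3 \left(\left(-12\right) \left(-36\right)\right) = 3 \cdot 432 = 1296$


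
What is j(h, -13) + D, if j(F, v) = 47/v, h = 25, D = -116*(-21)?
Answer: 31621/13 ≈ 2432.4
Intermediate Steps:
D = 2436
j(h, -13) + D = 47/(-13) + 2436 = 47*(-1/13) + 2436 = -47/13 + 2436 = 31621/13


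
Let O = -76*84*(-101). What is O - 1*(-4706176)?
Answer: 5350960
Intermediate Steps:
O = 644784 (O = -6384*(-101) = 644784)
O - 1*(-4706176) = 644784 - 1*(-4706176) = 644784 + 4706176 = 5350960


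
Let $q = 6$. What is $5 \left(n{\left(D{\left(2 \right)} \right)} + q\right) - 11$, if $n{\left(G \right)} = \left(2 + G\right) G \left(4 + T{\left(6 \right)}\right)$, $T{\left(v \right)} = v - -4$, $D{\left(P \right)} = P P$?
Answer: $1699$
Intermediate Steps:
$D{\left(P \right)} = P^{2}$
$T{\left(v \right)} = 4 + v$ ($T{\left(v \right)} = v + 4 = 4 + v$)
$n{\left(G \right)} = 14 G \left(2 + G\right)$ ($n{\left(G \right)} = \left(2 + G\right) G \left(4 + \left(4 + 6\right)\right) = G \left(2 + G\right) \left(4 + 10\right) = G \left(2 + G\right) 14 = 14 G \left(2 + G\right)$)
$5 \left(n{\left(D{\left(2 \right)} \right)} + q\right) - 11 = 5 \left(14 \cdot 2^{2} \left(2 + 2^{2}\right) + 6\right) - 11 = 5 \left(14 \cdot 4 \left(2 + 4\right) + 6\right) - 11 = 5 \left(14 \cdot 4 \cdot 6 + 6\right) - 11 = 5 \left(336 + 6\right) - 11 = 5 \cdot 342 - 11 = 1710 - 11 = 1699$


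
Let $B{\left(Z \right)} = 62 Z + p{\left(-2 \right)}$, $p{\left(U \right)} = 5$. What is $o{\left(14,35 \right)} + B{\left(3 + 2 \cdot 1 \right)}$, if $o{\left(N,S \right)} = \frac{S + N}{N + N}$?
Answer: $\frac{1267}{4} \approx 316.75$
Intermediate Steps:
$o{\left(N,S \right)} = \frac{N + S}{2 N}$
$B{\left(Z \right)} = 5 + 62 Z$ ($B{\left(Z \right)} = 62 Z + 5 = 5 + 62 Z$)
$o{\left(14,35 \right)} + B{\left(3 + 2 \cdot 1 \right)} = \frac{14 + 35}{2 \cdot 14} + \left(5 + 62 \left(3 + 2 \cdot 1\right)\right) = \frac{1}{2} \cdot \frac{1}{14} \cdot 49 + \left(5 + 62 \left(3 + 2\right)\right) = \frac{7}{4} + \left(5 + 62 \cdot 5\right) = \frac{7}{4} + \left(5 + 310\right) = \frac{7}{4} + 315 = \frac{1267}{4}$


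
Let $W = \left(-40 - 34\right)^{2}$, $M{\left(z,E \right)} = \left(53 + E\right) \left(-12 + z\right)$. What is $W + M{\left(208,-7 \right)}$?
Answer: $14492$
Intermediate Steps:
$M{\left(z,E \right)} = \left(-12 + z\right) \left(53 + E\right)$
$W = 5476$ ($W = \left(-74\right)^{2} = 5476$)
$W + M{\left(208,-7 \right)} = 5476 - -9016 = 5476 + \left(-636 + 84 + 11024 - 1456\right) = 5476 + 9016 = 14492$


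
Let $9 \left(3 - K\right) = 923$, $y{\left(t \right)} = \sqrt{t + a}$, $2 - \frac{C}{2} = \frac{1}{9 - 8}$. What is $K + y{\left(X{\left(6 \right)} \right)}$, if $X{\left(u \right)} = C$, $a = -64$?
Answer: $- \frac{896}{9} + i \sqrt{62} \approx -99.556 + 7.874 i$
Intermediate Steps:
$C = 2$ ($C = 4 - \frac{2}{9 - 8} = 4 - \frac{2}{1} = 4 - 2 = 2$)
$X{\left(u \right)} = 2$
$y{\left(t \right)} = \sqrt{-64 + t}$ ($y{\left(t \right)} = \sqrt{t - 64} = \sqrt{-64 + t}$)
$K = - \frac{896}{9}$ ($K = 3 - \frac{923}{9} = - \frac{896}{9} \approx -99.556$)
$K + y{\left(X{\left(6 \right)} \right)} = - \frac{896}{9} + \sqrt{-64 + 2} = - \frac{896}{9} + \sqrt{-62} = - \frac{896}{9} + i \sqrt{62}$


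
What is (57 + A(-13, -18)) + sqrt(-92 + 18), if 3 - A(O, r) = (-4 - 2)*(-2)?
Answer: 48 + I*sqrt(74) ≈ 48.0 + 8.6023*I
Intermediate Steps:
A(O, r) = -9 (A(O, r) = 3 - (-4 - 2)*(-2) = 3 - (-6)*(-2) = 3 - 1*12 = 3 - 12 = -9)
(57 + A(-13, -18)) + sqrt(-92 + 18) = (57 - 9) + sqrt(-92 + 18) = 48 + sqrt(-74) = 48 + I*sqrt(74)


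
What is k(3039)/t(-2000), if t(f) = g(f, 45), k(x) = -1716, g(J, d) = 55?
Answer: -156/5 ≈ -31.200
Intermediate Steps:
t(f) = 55
k(3039)/t(-2000) = -1716/55 = -1716*1/55 = -156/5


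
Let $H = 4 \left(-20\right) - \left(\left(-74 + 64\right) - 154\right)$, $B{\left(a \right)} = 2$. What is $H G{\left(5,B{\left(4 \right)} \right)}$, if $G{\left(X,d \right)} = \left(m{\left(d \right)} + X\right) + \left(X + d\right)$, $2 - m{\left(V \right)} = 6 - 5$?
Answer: $1092$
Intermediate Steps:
$m{\left(V \right)} = 1$ ($m{\left(V \right)} = 2 - \left(6 - 5\right) = 2 - 1 = 1$)
$G{\left(X,d \right)} = 1 + d + 2 X$ ($G{\left(X,d \right)} = \left(1 + X\right) + \left(X + d\right) = 1 + d + 2 X$)
$H = 84$ ($H = -80 - \left(-10 - 154\right) = -80 - -164 = -80 + 164 = 84$)
$H G{\left(5,B{\left(4 \right)} \right)} = 84 \left(1 + 2 + 2 \cdot 5\right) = 84 \left(1 + 2 + 10\right) = 84 \cdot 13 = 1092$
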